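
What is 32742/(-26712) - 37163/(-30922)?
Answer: -548613/22944124 ≈ -0.023911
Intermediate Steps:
32742/(-26712) - 37163/(-30922) = 32742*(-1/26712) - 37163*(-1/30922) = -1819/1484 + 37163/30922 = -548613/22944124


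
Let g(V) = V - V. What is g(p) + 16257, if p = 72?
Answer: 16257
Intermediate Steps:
g(V) = 0
g(p) + 16257 = 0 + 16257 = 16257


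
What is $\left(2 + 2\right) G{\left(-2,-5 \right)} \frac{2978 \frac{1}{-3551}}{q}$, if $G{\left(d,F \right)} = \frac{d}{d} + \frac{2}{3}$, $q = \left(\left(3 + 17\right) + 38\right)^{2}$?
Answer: $- \frac{14890}{8959173} \approx -0.001662$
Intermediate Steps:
$q = 3364$ ($q = \left(20 + 38\right)^{2} = 58^{2} = 3364$)
$G{\left(d,F \right)} = \frac{5}{3}$ ($G{\left(d,F \right)} = 1 + 2 \cdot \frac{1}{3} = 1 + \frac{2}{3} = \frac{5}{3}$)
$\left(2 + 2\right) G{\left(-2,-5 \right)} \frac{2978 \frac{1}{-3551}}{q} = \left(2 + 2\right) \frac{5}{3} \frac{2978 \frac{1}{-3551}}{3364} = 4 \cdot \frac{5}{3} \cdot 2978 \left(- \frac{1}{3551}\right) \frac{1}{3364} = \frac{20 \left(\left(- \frac{2978}{3551}\right) \frac{1}{3364}\right)}{3} = \frac{20}{3} \left(- \frac{1489}{5972782}\right) = - \frac{14890}{8959173}$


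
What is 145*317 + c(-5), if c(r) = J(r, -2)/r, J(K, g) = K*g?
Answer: 45963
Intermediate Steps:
c(r) = -2 (c(r) = (r*(-2))/r = (-2*r)/r = -2)
145*317 + c(-5) = 145*317 - 2 = 45965 - 2 = 45963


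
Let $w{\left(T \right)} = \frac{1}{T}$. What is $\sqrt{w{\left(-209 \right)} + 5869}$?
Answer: $\frac{2 \sqrt{64090895}}{209} \approx 76.609$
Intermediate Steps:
$\sqrt{w{\left(-209 \right)} + 5869} = \sqrt{\frac{1}{-209} + 5869} = \sqrt{- \frac{1}{209} + 5869} = \sqrt{\frac{1226620}{209}} = \frac{2 \sqrt{64090895}}{209}$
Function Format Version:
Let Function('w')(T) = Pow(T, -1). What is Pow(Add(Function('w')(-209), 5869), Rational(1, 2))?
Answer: Mul(Rational(2, 209), Pow(64090895, Rational(1, 2))) ≈ 76.609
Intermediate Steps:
Pow(Add(Function('w')(-209), 5869), Rational(1, 2)) = Pow(Add(Pow(-209, -1), 5869), Rational(1, 2)) = Pow(Add(Rational(-1, 209), 5869), Rational(1, 2)) = Pow(Rational(1226620, 209), Rational(1, 2)) = Mul(Rational(2, 209), Pow(64090895, Rational(1, 2)))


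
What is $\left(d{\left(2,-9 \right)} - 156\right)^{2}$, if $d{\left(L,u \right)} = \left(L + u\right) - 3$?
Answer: $27556$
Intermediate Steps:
$d{\left(L,u \right)} = -3 + L + u$
$\left(d{\left(2,-9 \right)} - 156\right)^{2} = \left(\left(-3 + 2 - 9\right) - 156\right)^{2} = \left(-10 - 156\right)^{2} = \left(-166\right)^{2} = 27556$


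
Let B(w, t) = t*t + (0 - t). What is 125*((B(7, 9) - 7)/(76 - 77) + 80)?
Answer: 1875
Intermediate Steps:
B(w, t) = t² - t
125*((B(7, 9) - 7)/(76 - 77) + 80) = 125*((9*(-1 + 9) - 7)/(76 - 77) + 80) = 125*((9*8 - 7)/(-1) + 80) = 125*((72 - 7)*(-1) + 80) = 125*(65*(-1) + 80) = 125*(-65 + 80) = 125*15 = 1875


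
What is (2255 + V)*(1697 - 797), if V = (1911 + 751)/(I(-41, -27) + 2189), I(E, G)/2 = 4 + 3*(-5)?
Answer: 400029300/197 ≈ 2.0306e+6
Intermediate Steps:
I(E, G) = -22 (I(E, G) = 2*(4 + 3*(-5)) = 2*(4 - 15) = 2*(-11) = -22)
V = 242/197 (V = (1911 + 751)/(-22 + 2189) = 2662/2167 = 2662*(1/2167) = 242/197 ≈ 1.2284)
(2255 + V)*(1697 - 797) = (2255 + 242/197)*(1697 - 797) = (444477/197)*900 = 400029300/197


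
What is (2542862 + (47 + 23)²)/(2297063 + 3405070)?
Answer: 849254/1900711 ≈ 0.44681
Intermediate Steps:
(2542862 + (47 + 23)²)/(2297063 + 3405070) = (2542862 + 70²)/5702133 = (2542862 + 4900)*(1/5702133) = 2547762*(1/5702133) = 849254/1900711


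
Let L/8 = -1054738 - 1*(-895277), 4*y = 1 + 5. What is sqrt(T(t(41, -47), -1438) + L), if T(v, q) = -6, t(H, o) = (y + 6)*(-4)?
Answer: I*sqrt(1275694) ≈ 1129.5*I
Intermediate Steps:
y = 3/2 (y = (1 + 5)/4 = (1/4)*6 = 3/2 ≈ 1.5000)
t(H, o) = -30 (t(H, o) = (3/2 + 6)*(-4) = (15/2)*(-4) = -30)
L = -1275688 (L = 8*(-1054738 - 1*(-895277)) = 8*(-1054738 + 895277) = 8*(-159461) = -1275688)
sqrt(T(t(41, -47), -1438) + L) = sqrt(-6 - 1275688) = sqrt(-1275694) = I*sqrt(1275694)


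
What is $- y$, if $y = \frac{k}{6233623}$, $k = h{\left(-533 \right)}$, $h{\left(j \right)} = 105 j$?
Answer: $\frac{55965}{6233623} \approx 0.0089779$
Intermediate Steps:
$k = -55965$ ($k = 105 \left(-533\right) = -55965$)
$y = - \frac{55965}{6233623} \approx -0.0089779$
$- y = \left(-1\right) \left(- \frac{55965}{6233623}\right) = \frac{55965}{6233623}$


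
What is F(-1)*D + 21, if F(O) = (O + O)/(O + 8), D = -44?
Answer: 235/7 ≈ 33.571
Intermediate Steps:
F(O) = 2*O/(8 + O) (F(O) = (2*O)/(8 + O) = 2*O/(8 + O))
F(-1)*D + 21 = (2*(-1)/(8 - 1))*(-44) + 21 = (2*(-1)/7)*(-44) + 21 = (2*(-1)*(⅐))*(-44) + 21 = -2/7*(-44) + 21 = 88/7 + 21 = 235/7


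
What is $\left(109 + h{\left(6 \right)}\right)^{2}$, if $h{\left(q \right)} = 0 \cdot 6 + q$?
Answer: $13225$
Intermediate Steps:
$h{\left(q \right)} = q$ ($h{\left(q \right)} = 0 + q = q$)
$\left(109 + h{\left(6 \right)}\right)^{2} = \left(109 + 6\right)^{2} = 115^{2} = 13225$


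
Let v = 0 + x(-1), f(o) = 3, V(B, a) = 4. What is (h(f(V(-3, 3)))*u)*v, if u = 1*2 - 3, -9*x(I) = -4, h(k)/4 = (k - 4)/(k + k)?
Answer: 8/27 ≈ 0.29630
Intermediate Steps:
h(k) = 2*(-4 + k)/k (h(k) = 4*((k - 4)/(k + k)) = 4*((-4 + k)/((2*k))) = 4*((-4 + k)*(1/(2*k))) = 4*((-4 + k)/(2*k)) = 2*(-4 + k)/k)
x(I) = 4/9 (x(I) = -1/9*(-4) = 4/9)
u = -1 (u = 2 - 3 = -1)
v = 4/9 (v = 0 + 4/9 = 4/9 ≈ 0.44444)
(h(f(V(-3, 3)))*u)*v = ((2 - 8/3)*(-1))*(4/9) = -2/3*(-1)*(4/9) = (2/3)*(4/9) = 8/27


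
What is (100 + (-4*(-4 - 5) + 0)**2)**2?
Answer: 1948816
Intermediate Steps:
(100 + (-4*(-4 - 5) + 0)**2)**2 = (100 + (-4*(-9) + 0)**2)**2 = (100 + (36 + 0)**2)**2 = (100 + 36**2)**2 = (100 + 1296)**2 = 1396**2 = 1948816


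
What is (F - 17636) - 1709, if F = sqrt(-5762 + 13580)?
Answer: -19345 + sqrt(7818) ≈ -19257.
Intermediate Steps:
F = sqrt(7818) ≈ 88.419
(F - 17636) - 1709 = (sqrt(7818) - 17636) - 1709 = (-17636 + sqrt(7818)) - 1709 = -19345 + sqrt(7818)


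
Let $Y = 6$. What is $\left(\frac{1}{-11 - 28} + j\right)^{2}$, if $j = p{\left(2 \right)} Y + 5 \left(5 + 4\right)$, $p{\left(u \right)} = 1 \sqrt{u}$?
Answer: $\frac{3186028}{1521} + \frac{7016 \sqrt{2}}{13} \approx 2857.9$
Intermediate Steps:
$p{\left(u \right)} = \sqrt{u}$
$j = 45 + 6 \sqrt{2}$ ($j = \sqrt{2} \cdot 6 + 5 \left(5 + 4\right) = 6 \sqrt{2} + 5 \cdot 9 = 6 \sqrt{2} + 45 = 45 + 6 \sqrt{2} \approx 53.485$)
$\left(\frac{1}{-11 - 28} + j\right)^{2} = \left(\frac{1}{-11 - 28} + \left(45 + 6 \sqrt{2}\right)\right)^{2} = \left(\frac{1}{-39} + \left(45 + 6 \sqrt{2}\right)\right)^{2} = \left(- \frac{1}{39} + \left(45 + 6 \sqrt{2}\right)\right)^{2} = \left(\frac{1754}{39} + 6 \sqrt{2}\right)^{2}$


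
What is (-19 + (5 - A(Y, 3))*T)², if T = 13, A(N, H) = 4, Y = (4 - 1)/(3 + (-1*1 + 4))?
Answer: 36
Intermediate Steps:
Y = ½ (Y = 3/(3 + (-1 + 4)) = 3/(3 + 3) = 3/6 = 3*(⅙) = ½ ≈ 0.50000)
(-19 + (5 - A(Y, 3))*T)² = (-19 + (5 - 1*4)*13)² = (-19 + (5 - 4)*13)² = (-19 + 1*13)² = (-19 + 13)² = (-6)² = 36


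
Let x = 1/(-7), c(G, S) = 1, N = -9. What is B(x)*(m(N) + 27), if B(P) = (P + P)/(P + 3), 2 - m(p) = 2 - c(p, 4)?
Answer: -14/5 ≈ -2.8000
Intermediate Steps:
x = -1/7 ≈ -0.14286
m(p) = 1 (m(p) = 2 - (2 - 1*1) = 2 - (2 - 1) = 2 - 1*1 = 2 - 1 = 1)
B(P) = 2*P/(3 + P) (B(P) = (2*P)/(3 + P) = 2*P/(3 + P))
B(x)*(m(N) + 27) = (2*(-1/7)/(3 - 1/7))*(1 + 27) = (2*(-1/7)/(20/7))*28 = (2*(-1/7)*(7/20))*28 = -1/10*28 = -14/5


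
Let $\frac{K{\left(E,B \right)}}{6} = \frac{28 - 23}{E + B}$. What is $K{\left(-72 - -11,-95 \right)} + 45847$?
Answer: $\frac{1192017}{26} \approx 45847.0$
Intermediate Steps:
$K{\left(E,B \right)} = \frac{30}{B + E}$ ($K{\left(E,B \right)} = 6 \frac{28 - 23}{E + B} = 6 \frac{5}{B + E} = \frac{30}{B + E}$)
$K{\left(-72 - -11,-95 \right)} + 45847 = \frac{30}{-95 - 61} + 45847 = \frac{30}{-156} + 45847 = 30 \left(- \frac{1}{156}\right) + 45847 = - \frac{5}{26} + 45847 = \frac{1192017}{26}$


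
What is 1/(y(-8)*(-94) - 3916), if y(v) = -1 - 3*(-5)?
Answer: -1/5232 ≈ -0.00019113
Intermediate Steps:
y(v) = 14 (y(v) = -1 + 15 = 14)
1/(y(-8)*(-94) - 3916) = 1/(14*(-94) - 3916) = 1/(-1316 - 3916) = 1/(-5232) = -1/5232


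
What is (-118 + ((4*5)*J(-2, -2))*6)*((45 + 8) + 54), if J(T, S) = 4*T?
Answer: -115346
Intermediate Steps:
(-118 + ((4*5)*J(-2, -2))*6)*((45 + 8) + 54) = (-118 + ((4*5)*(4*(-2)))*6)*((45 + 8) + 54) = (-118 + (20*(-8))*6)*(53 + 54) = (-118 - 160*6)*107 = (-118 - 960)*107 = -1078*107 = -115346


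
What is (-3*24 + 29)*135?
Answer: -5805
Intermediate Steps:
(-3*24 + 29)*135 = (-72 + 29)*135 = -43*135 = -5805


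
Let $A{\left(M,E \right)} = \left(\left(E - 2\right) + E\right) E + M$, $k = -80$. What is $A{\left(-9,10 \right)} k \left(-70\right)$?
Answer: $957600$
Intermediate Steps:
$A{\left(M,E \right)} = M + E \left(-2 + 2 E\right)$ ($A{\left(M,E \right)} = \left(\left(-2 + E\right) + E\right) E + M = \left(-2 + 2 E\right) E + M = E \left(-2 + 2 E\right) + M = M + E \left(-2 + 2 E\right)$)
$A{\left(-9,10 \right)} k \left(-70\right) = \left(-9 - 20 + 2 \cdot 10^{2}\right) \left(-80\right) \left(-70\right) = \left(-9 - 20 + 2 \cdot 100\right) \left(-80\right) \left(-70\right) = \left(-9 - 20 + 200\right) \left(-80\right) \left(-70\right) = 171 \left(-80\right) \left(-70\right) = \left(-13680\right) \left(-70\right) = 957600$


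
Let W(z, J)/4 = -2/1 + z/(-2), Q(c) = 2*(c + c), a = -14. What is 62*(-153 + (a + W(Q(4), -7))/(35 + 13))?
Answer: -38223/4 ≈ -9555.8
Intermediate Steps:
Q(c) = 4*c (Q(c) = 2*(2*c) = 4*c)
W(z, J) = -8 - 2*z (W(z, J) = 4*(-2/1 + z/(-2)) = 4*(-2*1 + z*(-½)) = 4*(-2 - z/2) = -8 - 2*z)
62*(-153 + (a + W(Q(4), -7))/(35 + 13)) = 62*(-153 + (-14 + (-8 - 8*4))/(35 + 13)) = 62*(-153 + (-14 + (-8 - 2*16))/48) = 62*(-153 + (-14 + (-8 - 32))*(1/48)) = 62*(-153 + (-14 - 40)*(1/48)) = 62*(-153 - 54*1/48) = 62*(-153 - 9/8) = 62*(-1233/8) = -38223/4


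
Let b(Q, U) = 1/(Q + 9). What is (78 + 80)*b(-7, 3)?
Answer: 79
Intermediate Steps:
b(Q, U) = 1/(9 + Q)
(78 + 80)*b(-7, 3) = (78 + 80)/(9 - 7) = 158/2 = 158*(½) = 79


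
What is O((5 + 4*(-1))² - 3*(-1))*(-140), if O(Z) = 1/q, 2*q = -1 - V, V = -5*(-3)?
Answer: 35/2 ≈ 17.500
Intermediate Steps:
V = 15
q = -8 (q = (-1 - 1*15)/2 = (-1 - 15)/2 = (½)*(-16) = -8)
O(Z) = -⅛ (O(Z) = 1/(-8) = -⅛)
O((5 + 4*(-1))² - 3*(-1))*(-140) = -⅛*(-140) = 35/2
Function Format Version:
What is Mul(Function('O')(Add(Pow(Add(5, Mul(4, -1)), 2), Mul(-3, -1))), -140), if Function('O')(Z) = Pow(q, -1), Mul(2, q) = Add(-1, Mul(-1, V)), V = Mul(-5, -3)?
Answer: Rational(35, 2) ≈ 17.500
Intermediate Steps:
V = 15
q = -8 (q = Mul(Rational(1, 2), Add(-1, Mul(-1, 15))) = Mul(Rational(1, 2), Add(-1, -15)) = Mul(Rational(1, 2), -16) = -8)
Function('O')(Z) = Rational(-1, 8) (Function('O')(Z) = Pow(-8, -1) = Rational(-1, 8))
Mul(Function('O')(Add(Pow(Add(5, Mul(4, -1)), 2), Mul(-3, -1))), -140) = Mul(Rational(-1, 8), -140) = Rational(35, 2)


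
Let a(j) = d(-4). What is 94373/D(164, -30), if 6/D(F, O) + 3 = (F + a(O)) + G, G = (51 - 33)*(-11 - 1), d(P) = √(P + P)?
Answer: -5190515/6 + 94373*I*√2/3 ≈ -8.6509e+5 + 44488.0*I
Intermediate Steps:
d(P) = √2*√P (d(P) = √(2*P) = √2*√P)
a(j) = 2*I*√2 (a(j) = √2*√(-4) = √2*(2*I) = 2*I*√2)
G = -216 (G = 18*(-12) = -216)
D(F, O) = 6/(-219 + F + 2*I*√2) (D(F, O) = 6/(-3 + ((F + 2*I*√2) - 216)) = 6/(-3 + (-216 + F + 2*I*√2)) = 6/(-219 + F + 2*I*√2))
94373/D(164, -30) = 94373/((6/(-219 + 164 + 2*I*√2))) = 94373/((6/(-55 + 2*I*√2))) = 94373*(-55/6 + I*√2/3) = -5190515/6 + 94373*I*√2/3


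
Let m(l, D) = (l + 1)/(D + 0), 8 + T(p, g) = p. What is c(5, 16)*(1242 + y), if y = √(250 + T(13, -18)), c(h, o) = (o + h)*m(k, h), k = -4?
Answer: -78246/5 - 63*√255/5 ≈ -15850.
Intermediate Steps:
T(p, g) = -8 + p
m(l, D) = (1 + l)/D
c(h, o) = -3*(h + o)/h (c(h, o) = (o + h)*((1 - 4)/h) = (h + o)*(-3/h) = -3*(h + o)/h)
y = √255 (y = √(250 + (-8 + 13)) = √(250 + 5) = √255 ≈ 15.969)
c(5, 16)*(1242 + y) = (-3 - 3*16/5)*(1242 + √255) = (-3 - 3*16*⅕)*(1242 + √255) = (-3 - 48/5)*(1242 + √255) = -63*(1242 + √255)/5 = -78246/5 - 63*√255/5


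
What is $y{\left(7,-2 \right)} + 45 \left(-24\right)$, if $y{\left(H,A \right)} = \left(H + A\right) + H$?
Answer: $-1068$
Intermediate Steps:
$y{\left(H,A \right)} = A + 2 H$ ($y{\left(H,A \right)} = \left(A + H\right) + H = A + 2 H$)
$y{\left(7,-2 \right)} + 45 \left(-24\right) = \left(-2 + 2 \cdot 7\right) + 45 \left(-24\right) = \left(-2 + 14\right) - 1080 = 12 - 1080 = -1068$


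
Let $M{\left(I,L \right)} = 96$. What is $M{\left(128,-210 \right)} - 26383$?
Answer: $-26287$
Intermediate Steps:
$M{\left(128,-210 \right)} - 26383 = 96 - 26383 = -26287$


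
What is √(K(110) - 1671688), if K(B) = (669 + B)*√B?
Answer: √(-1671688 + 779*√110) ≈ 1289.8*I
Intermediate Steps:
K(B) = √B*(669 + B)
√(K(110) - 1671688) = √(√110*(669 + 110) - 1671688) = √(√110*779 - 1671688) = √(779*√110 - 1671688) = √(-1671688 + 779*√110)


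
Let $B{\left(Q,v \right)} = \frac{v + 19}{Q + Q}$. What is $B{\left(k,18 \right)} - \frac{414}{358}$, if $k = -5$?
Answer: $- \frac{8693}{1790} \approx -4.8564$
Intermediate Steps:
$B{\left(Q,v \right)} = \frac{19 + v}{2 Q}$
$B{\left(k,18 \right)} - \frac{414}{358} = \frac{19 + 18}{2 \left(-5\right)} - \frac{414}{358} = \frac{1}{2} \left(- \frac{1}{5}\right) 37 - \frac{207}{179} = - \frac{37}{10} - \frac{207}{179} = - \frac{8693}{1790}$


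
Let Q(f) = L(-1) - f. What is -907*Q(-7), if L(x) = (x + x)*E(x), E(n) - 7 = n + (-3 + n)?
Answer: -2721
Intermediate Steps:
E(n) = 4 + 2*n (E(n) = 7 + (n + (-3 + n)) = 7 + (-3 + 2*n) = 4 + 2*n)
L(x) = 2*x*(4 + 2*x) (L(x) = (x + x)*(4 + 2*x) = (2*x)*(4 + 2*x) = 2*x*(4 + 2*x))
Q(f) = -4 - f (Q(f) = 4*(-1)*(2 - 1) - f = 4*(-1)*1 - f = -4 - f)
-907*Q(-7) = -907*(-4 - 1*(-7)) = -907*(-4 + 7) = -907*3 = -2721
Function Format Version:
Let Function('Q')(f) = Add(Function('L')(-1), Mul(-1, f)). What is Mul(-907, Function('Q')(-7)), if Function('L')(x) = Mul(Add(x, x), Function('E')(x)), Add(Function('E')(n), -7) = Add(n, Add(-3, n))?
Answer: -2721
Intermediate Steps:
Function('E')(n) = Add(4, Mul(2, n)) (Function('E')(n) = Add(7, Add(n, Add(-3, n))) = Add(7, Add(-3, Mul(2, n))) = Add(4, Mul(2, n)))
Function('L')(x) = Mul(2, x, Add(4, Mul(2, x))) (Function('L')(x) = Mul(Add(x, x), Add(4, Mul(2, x))) = Mul(Mul(2, x), Add(4, Mul(2, x))) = Mul(2, x, Add(4, Mul(2, x))))
Function('Q')(f) = Add(-4, Mul(-1, f)) (Function('Q')(f) = Add(Mul(4, -1, Add(2, -1)), Mul(-1, f)) = Add(Mul(4, -1, 1), Mul(-1, f)) = Add(-4, Mul(-1, f)))
Mul(-907, Function('Q')(-7)) = Mul(-907, Add(-4, Mul(-1, -7))) = Mul(-907, Add(-4, 7)) = Mul(-907, 3) = -2721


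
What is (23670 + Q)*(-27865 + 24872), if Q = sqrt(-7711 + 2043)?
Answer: -70844310 - 5986*I*sqrt(1417) ≈ -7.0844e+7 - 2.2533e+5*I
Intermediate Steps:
Q = 2*I*sqrt(1417) (Q = sqrt(-5668) = 2*I*sqrt(1417) ≈ 75.286*I)
(23670 + Q)*(-27865 + 24872) = (23670 + 2*I*sqrt(1417))*(-27865 + 24872) = (23670 + 2*I*sqrt(1417))*(-2993) = -70844310 - 5986*I*sqrt(1417)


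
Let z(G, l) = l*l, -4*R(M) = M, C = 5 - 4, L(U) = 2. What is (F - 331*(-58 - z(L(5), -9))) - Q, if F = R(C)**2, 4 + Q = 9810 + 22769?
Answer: 214945/16 ≈ 13434.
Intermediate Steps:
C = 1
R(M) = -M/4
z(G, l) = l**2
Q = 32575 (Q = -4 + (9810 + 22769) = -4 + 32579 = 32575)
F = 1/16 (F = (-1/4*1)**2 = (-1/4)**2 = 1/16 ≈ 0.062500)
(F - 331*(-58 - z(L(5), -9))) - Q = (1/16 - 331*(-58 - 1*(-9)**2)) - 1*32575 = (1/16 - 331*(-58 - 1*81)) - 32575 = (1/16 - 331*(-58 - 81)) - 32575 = (1/16 - 331*(-139)) - 32575 = (1/16 + 46009) - 32575 = 736145/16 - 32575 = 214945/16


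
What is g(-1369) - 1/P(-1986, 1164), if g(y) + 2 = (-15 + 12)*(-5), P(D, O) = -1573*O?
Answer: 23802637/1830972 ≈ 13.000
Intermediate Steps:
g(y) = 13 (g(y) = -2 + (-15 + 12)*(-5) = -2 - 3*(-5) = -2 + 15 = 13)
g(-1369) - 1/P(-1986, 1164) = 13 - 1/((-1573*1164)) = 13 - 1/(-1830972) = 13 - 1*(-1/1830972) = 13 + 1/1830972 = 23802637/1830972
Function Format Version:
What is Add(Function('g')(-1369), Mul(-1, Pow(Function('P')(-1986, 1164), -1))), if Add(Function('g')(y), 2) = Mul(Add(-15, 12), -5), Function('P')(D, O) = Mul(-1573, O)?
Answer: Rational(23802637, 1830972) ≈ 13.000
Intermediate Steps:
Function('g')(y) = 13 (Function('g')(y) = Add(-2, Mul(Add(-15, 12), -5)) = Add(-2, Mul(-3, -5)) = Add(-2, 15) = 13)
Add(Function('g')(-1369), Mul(-1, Pow(Function('P')(-1986, 1164), -1))) = Add(13, Mul(-1, Pow(Mul(-1573, 1164), -1))) = Add(13, Mul(-1, Pow(-1830972, -1))) = Add(13, Mul(-1, Rational(-1, 1830972))) = Add(13, Rational(1, 1830972)) = Rational(23802637, 1830972)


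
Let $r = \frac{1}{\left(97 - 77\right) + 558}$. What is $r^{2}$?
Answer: $\frac{1}{334084} \approx 2.9933 \cdot 10^{-6}$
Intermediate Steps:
$r = \frac{1}{578}$ ($r = \frac{1}{\left(97 - 77\right) + 558} = \frac{1}{20 + 558} = \frac{1}{578} \approx 0.0017301$)
$r^{2} = \left(\frac{1}{578}\right)^{2} = \frac{1}{334084}$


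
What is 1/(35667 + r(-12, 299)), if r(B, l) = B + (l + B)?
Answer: 1/35942 ≈ 2.7823e-5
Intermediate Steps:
r(B, l) = l + 2*B (r(B, l) = B + (B + l) = l + 2*B)
1/(35667 + r(-12, 299)) = 1/(35667 + (299 + 2*(-12))) = 1/(35667 + (299 - 24)) = 1/(35667 + 275) = 1/35942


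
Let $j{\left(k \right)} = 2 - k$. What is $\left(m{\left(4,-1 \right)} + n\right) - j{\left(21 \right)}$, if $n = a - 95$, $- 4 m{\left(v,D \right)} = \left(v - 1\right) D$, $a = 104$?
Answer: $\frac{115}{4} \approx 28.75$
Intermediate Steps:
$m{\left(v,D \right)} = - \frac{D \left(-1 + v\right)}{4}$ ($m{\left(v,D \right)} = - \frac{\left(v - 1\right) D}{4} = - \frac{\left(-1 + v\right) D}{4} = - \frac{D \left(-1 + v\right)}{4}$)
$n = 9$ ($n = 104 - 95 = 9$)
$\left(m{\left(4,-1 \right)} + n\right) - j{\left(21 \right)} = \left(\frac{1}{4} \left(-1\right) \left(1 - 4\right) + 9\right) - \left(2 - 21\right) = \left(\frac{1}{4} \left(-1\right) \left(-3\right) + 9\right) - -19 = \left(\frac{3}{4} + 9\right) + 19 = \frac{39}{4} + 19 = \frac{115}{4}$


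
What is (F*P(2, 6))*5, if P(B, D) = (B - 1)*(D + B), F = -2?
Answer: -80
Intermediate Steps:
P(B, D) = (-1 + B)*(B + D)
(F*P(2, 6))*5 = -2*(2² - 1*2 - 1*6 + 2*6)*5 = -2*(4 - 2 - 6 + 12)*5 = -2*8*5 = -16*5 = -80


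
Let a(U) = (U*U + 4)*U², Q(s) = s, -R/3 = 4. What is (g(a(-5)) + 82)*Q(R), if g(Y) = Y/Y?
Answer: -996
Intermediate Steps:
R = -12 (R = -3*4 = -12)
a(U) = U²*(4 + U²) (a(U) = (U² + 4)*U² = (4 + U²)*U² = U²*(4 + U²))
g(Y) = 1
(g(a(-5)) + 82)*Q(R) = (1 + 82)*(-12) = 83*(-12) = -996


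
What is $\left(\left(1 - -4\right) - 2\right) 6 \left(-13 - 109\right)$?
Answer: $-2196$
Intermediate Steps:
$\left(\left(1 - -4\right) - 2\right) 6 \left(-13 - 109\right) = \left(\left(1 + 4\right) - 2\right) 6 \left(-122\right) = \left(5 - 2\right) 6 \left(-122\right) = 3 \cdot 6 \left(-122\right) = 18 \left(-122\right) = -2196$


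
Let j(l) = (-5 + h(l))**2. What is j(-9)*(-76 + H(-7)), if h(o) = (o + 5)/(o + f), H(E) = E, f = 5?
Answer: -1328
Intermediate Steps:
h(o) = 1 (h(o) = (o + 5)/(o + 5) = (5 + o)/(5 + o) = 1)
j(l) = 16 (j(l) = (-5 + 1)**2 = (-4)**2 = 16)
j(-9)*(-76 + H(-7)) = 16*(-76 - 7) = 16*(-83) = -1328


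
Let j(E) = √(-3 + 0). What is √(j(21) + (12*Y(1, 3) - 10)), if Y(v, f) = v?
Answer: √(2 + I*√3) ≈ 1.5241 + 0.56822*I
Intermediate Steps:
j(E) = I*√3 (j(E) = √(-3) = I*√3)
√(j(21) + (12*Y(1, 3) - 10)) = √(I*√3 + (12*1 - 10)) = √(I*√3 + (12 - 10)) = √(I*√3 + 2) = √(2 + I*√3)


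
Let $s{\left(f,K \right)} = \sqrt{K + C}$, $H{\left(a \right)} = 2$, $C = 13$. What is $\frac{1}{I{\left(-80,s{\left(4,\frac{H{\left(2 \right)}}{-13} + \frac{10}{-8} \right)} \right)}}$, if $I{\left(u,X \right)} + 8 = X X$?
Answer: $\frac{52}{187} \approx 0.27807$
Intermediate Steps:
$s{\left(f,K \right)} = \sqrt{13 + K}$ ($s{\left(f,K \right)} = \sqrt{K + 13} = \sqrt{13 + K}$)
$I{\left(u,X \right)} = -8 + X^{2}$ ($I{\left(u,X \right)} = -8 + X X = -8 + X^{2}$)
$\frac{1}{I{\left(-80,s{\left(4,\frac{H{\left(2 \right)}}{-13} + \frac{10}{-8} \right)} \right)}} = \frac{1}{-8 + \left(\sqrt{13 + \left(\frac{2}{-13} + \frac{10}{-8}\right)}\right)^{2}} = \frac{1}{-8 + \left(\sqrt{13 + \left(2 \left(- \frac{1}{13}\right) + 10 \left(- \frac{1}{8}\right)\right)}\right)^{2}} = \frac{1}{-8 + \left(\sqrt{13 - \frac{73}{52}}\right)^{2}} = \frac{1}{-8 + \left(\sqrt{\frac{603}{52}}\right)^{2}} = \frac{1}{-8 + \left(\frac{3 \sqrt{871}}{26}\right)^{2}} = \frac{1}{-8 + \frac{603}{52}} = \frac{1}{\frac{187}{52}} = \frac{52}{187}$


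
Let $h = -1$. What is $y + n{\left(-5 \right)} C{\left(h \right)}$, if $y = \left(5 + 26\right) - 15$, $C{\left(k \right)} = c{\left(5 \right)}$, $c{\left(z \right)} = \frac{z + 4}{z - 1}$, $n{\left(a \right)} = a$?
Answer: $\frac{19}{4} \approx 4.75$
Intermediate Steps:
$c{\left(z \right)} = \frac{4 + z}{-1 + z}$
$C{\left(k \right)} = \frac{9}{4}$ ($C{\left(k \right)} = \frac{4 + 5}{-1 + 5} = \frac{1}{4} \cdot 9 = \frac{9}{4}$)
$y = 16$ ($y = 31 - 15 = 16$)
$y + n{\left(-5 \right)} C{\left(h \right)} = 16 - \frac{45}{4} = \frac{19}{4}$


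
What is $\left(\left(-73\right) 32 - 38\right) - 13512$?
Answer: $-15886$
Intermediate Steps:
$\left(\left(-73\right) 32 - 38\right) - 13512 = \left(-2336 - 38\right) - 13512 = -2374 - 13512 = -15886$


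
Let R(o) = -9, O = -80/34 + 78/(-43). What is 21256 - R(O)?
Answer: 21265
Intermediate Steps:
O = -3046/731 (O = -80*1/34 + 78*(-1/43) = -40/17 - 78/43 = -3046/731 ≈ -4.1669)
21256 - R(O) = 21256 - 1*(-9) = 21256 + 9 = 21265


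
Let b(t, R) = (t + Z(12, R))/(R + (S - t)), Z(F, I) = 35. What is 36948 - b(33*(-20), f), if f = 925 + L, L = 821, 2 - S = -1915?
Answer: 159726829/4323 ≈ 36948.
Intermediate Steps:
S = 1917 (S = 2 - 1*(-1915) = 2 + 1915 = 1917)
f = 1746 (f = 925 + 821 = 1746)
b(t, R) = (35 + t)/(1917 + R - t) (b(t, R) = (t + 35)/(R + (1917 - t)) = (35 + t)/(1917 + R - t))
36948 - b(33*(-20), f) = 36948 - (35 + 33*(-20))/(1917 + 1746 - 33*(-20)) = 36948 - (35 - 660)/(1917 + 1746 - 1*(-660)) = 36948 - (-625)/(1917 + 1746 + 660) = 36948 - (-625)/4323 = 36948 - 1*(-625/4323) = 36948 + 625/4323 = 159726829/4323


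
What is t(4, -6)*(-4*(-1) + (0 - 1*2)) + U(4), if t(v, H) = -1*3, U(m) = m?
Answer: -2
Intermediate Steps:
t(v, H) = -3
t(4, -6)*(-4*(-1) + (0 - 1*2)) + U(4) = -3*(-4*(-1) + (0 - 1*2)) + 4 = -3*(4 + (0 - 2)) + 4 = -3*(4 - 2) + 4 = -3*2 + 4 = -6 + 4 = -2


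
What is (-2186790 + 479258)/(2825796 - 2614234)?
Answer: -853766/105781 ≈ -8.0711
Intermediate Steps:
(-2186790 + 479258)/(2825796 - 2614234) = -1707532/211562 = -1707532*1/211562 = -853766/105781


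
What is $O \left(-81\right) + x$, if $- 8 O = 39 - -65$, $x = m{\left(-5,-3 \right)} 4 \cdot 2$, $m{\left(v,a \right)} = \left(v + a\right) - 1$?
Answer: $981$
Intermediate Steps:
$m{\left(v,a \right)} = -1 + a + v$ ($m{\left(v,a \right)} = \left(a + v\right) - 1 = -1 + a + v$)
$x = -72$ ($x = \left(-1 - 3 - 5\right) 4 \cdot 2 = \left(-9\right) 4 \cdot 2 = \left(-36\right) 2 = -72$)
$O = -13$ ($O = - \frac{39 - -65}{8} = - \frac{39 + 65}{8} = \left(- \frac{1}{8}\right) 104 = -13$)
$O \left(-81\right) + x = \left(-13\right) \left(-81\right) - 72 = 1053 - 72 = 981$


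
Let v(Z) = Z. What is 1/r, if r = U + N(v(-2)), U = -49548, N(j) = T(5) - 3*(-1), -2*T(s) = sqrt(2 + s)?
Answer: -198180/9818828093 + 2*sqrt(7)/9818828093 ≈ -2.0183e-5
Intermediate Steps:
T(s) = -sqrt(2 + s)/2
N(j) = 3 - sqrt(7)/2 (N(j) = -sqrt(2 + 5)/2 - 3*(-1) = -sqrt(7)/2 + 3 = 3 - sqrt(7)/2)
r = -49545 - sqrt(7)/2 (r = -49548 + (3 - sqrt(7)/2) = -49545 - sqrt(7)/2 ≈ -49546.)
1/r = 1/(-49545 - sqrt(7)/2)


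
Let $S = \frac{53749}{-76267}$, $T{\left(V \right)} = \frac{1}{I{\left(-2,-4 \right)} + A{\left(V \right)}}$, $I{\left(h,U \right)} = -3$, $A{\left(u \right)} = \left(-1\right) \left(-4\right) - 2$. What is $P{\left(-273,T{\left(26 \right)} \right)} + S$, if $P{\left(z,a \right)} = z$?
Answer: $- \frac{20874640}{76267} \approx -273.7$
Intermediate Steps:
$A{\left(u \right)} = 2$ ($A{\left(u \right)} = 4 - 2 = 2$)
$T{\left(V \right)} = -1$ ($T{\left(V \right)} = \frac{1}{-3 + 2} = \frac{1}{-1} = -1$)
$S = - \frac{53749}{76267}$ ($S = 53749 \left(- \frac{1}{76267}\right) = - \frac{53749}{76267} \approx -0.70475$)
$P{\left(-273,T{\left(26 \right)} \right)} + S = -273 - \frac{53749}{76267} = - \frac{20874640}{76267}$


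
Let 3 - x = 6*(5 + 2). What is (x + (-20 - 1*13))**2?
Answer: 5184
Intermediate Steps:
x = -39 (x = 3 - 6*(5 + 2) = 3 - 6*7 = 3 - 1*42 = 3 - 42 = -39)
(x + (-20 - 1*13))**2 = (-39 + (-20 - 1*13))**2 = (-39 + (-20 - 13))**2 = (-39 - 33)**2 = (-72)**2 = 5184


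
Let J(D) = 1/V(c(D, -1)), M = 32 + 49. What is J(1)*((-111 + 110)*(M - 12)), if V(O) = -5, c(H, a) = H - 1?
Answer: 69/5 ≈ 13.800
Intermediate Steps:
c(H, a) = -1 + H
M = 81
J(D) = -⅕ (J(D) = 1/(-5) = -⅕)
J(1)*((-111 + 110)*(M - 12)) = -(-111 + 110)*(81 - 12)/5 = -(-1)*69/5 = -⅕*(-69) = 69/5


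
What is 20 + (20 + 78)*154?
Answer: 15112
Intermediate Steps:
20 + (20 + 78)*154 = 20 + 98*154 = 20 + 15092 = 15112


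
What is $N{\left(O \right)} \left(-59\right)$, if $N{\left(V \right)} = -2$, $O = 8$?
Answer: $118$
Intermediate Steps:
$N{\left(O \right)} \left(-59\right) = \left(-2\right) \left(-59\right) = 118$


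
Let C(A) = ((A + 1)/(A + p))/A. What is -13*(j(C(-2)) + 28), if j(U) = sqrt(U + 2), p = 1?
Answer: -364 - 13*sqrt(6)/2 ≈ -379.92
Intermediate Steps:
C(A) = 1/A (C(A) = ((A + 1)/(A + 1))/A = ((1 + A)/(1 + A))/A = 1/A)
j(U) = sqrt(2 + U)
-13*(j(C(-2)) + 28) = -13*(sqrt(2 + 1/(-2)) + 28) = -13*(sqrt(2 - 1/2) + 28) = -13*(sqrt(3/2) + 28) = -13*(sqrt(6)/2 + 28) = -13*(28 + sqrt(6)/2) = -364 - 13*sqrt(6)/2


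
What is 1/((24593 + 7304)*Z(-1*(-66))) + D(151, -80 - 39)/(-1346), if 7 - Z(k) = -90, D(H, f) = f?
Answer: 368188417/4164536114 ≈ 0.088410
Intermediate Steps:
Z(k) = 97 (Z(k) = 7 - 1*(-90) = 7 + 90 = 97)
1/((24593 + 7304)*Z(-1*(-66))) + D(151, -80 - 39)/(-1346) = 1/((24593 + 7304)*97) + (-80 - 39)/(-1346) = (1/97)/31897 - 119*(-1/1346) = (1/31897)*(1/97) + 119/1346 = 1/3094009 + 119/1346 = 368188417/4164536114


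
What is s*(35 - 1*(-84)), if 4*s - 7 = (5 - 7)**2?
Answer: 1309/4 ≈ 327.25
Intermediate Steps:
s = 11/4 (s = 7/4 + (5 - 7)**2/4 = 7/4 + (1/4)*(-2)**2 = 7/4 + (1/4)*4 = 7/4 + 1 = 11/4 ≈ 2.7500)
s*(35 - 1*(-84)) = 11*(35 - 1*(-84))/4 = 11*(35 + 84)/4 = (11/4)*119 = 1309/4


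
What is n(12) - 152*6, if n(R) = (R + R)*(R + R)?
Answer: -336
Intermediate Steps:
n(R) = 4*R² (n(R) = (2*R)*(2*R) = 4*R²)
n(12) - 152*6 = 4*12² - 152*6 = 4*144 - 76*12 = 576 - 912 = -336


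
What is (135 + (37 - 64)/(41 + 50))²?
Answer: 150258564/8281 ≈ 18145.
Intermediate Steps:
(135 + (37 - 64)/(41 + 50))² = (135 - 27/91)² = (12258/91)² = 150258564/8281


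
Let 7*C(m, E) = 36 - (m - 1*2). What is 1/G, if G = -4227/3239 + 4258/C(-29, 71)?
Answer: 217013/96258425 ≈ 0.0022545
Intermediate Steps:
C(m, E) = 38/7 - m/7 (C(m, E) = (36 - (m - 1*2))/7 = (36 - (m - 2))/7 = (36 - (-2 + m))/7 = (36 + (2 - m))/7 = (38 - m)/7 = 38/7 - m/7)
G = 96258425/217013 (G = -4227/3239 + 4258/(38/7 - 1/7*(-29)) = -4227*1/3239 + 4258/(38/7 + 29/7) = -4227/3239 + 4258/(67/7) = -4227/3239 + 4258*(7/67) = -4227/3239 + 29806/67 = 96258425/217013 ≈ 443.56)
1/G = 1/(96258425/217013) = 217013/96258425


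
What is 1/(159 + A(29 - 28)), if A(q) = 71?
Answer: 1/230 ≈ 0.0043478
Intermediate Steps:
1/(159 + A(29 - 28)) = 1/(159 + 71) = 1/230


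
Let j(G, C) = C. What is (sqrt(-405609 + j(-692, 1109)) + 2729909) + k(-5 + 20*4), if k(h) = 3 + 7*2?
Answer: 2729926 + 10*I*sqrt(4045) ≈ 2.7299e+6 + 636.0*I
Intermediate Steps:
k(h) = 17 (k(h) = 3 + 14 = 17)
(sqrt(-405609 + j(-692, 1109)) + 2729909) + k(-5 + 20*4) = (sqrt(-405609 + 1109) + 2729909) + 17 = (sqrt(-404500) + 2729909) + 17 = (10*I*sqrt(4045) + 2729909) + 17 = (2729909 + 10*I*sqrt(4045)) + 17 = 2729926 + 10*I*sqrt(4045)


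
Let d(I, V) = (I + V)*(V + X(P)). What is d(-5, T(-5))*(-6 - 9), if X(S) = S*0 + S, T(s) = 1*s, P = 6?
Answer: 150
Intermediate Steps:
T(s) = s
X(S) = S (X(S) = 0 + S = S)
d(I, V) = (6 + V)*(I + V) (d(I, V) = (I + V)*(V + 6) = (I + V)*(6 + V) = (6 + V)*(I + V))
d(-5, T(-5))*(-6 - 9) = ((-5)² + 6*(-5) + 6*(-5) - 5*(-5))*(-6 - 9) = (25 - 30 - 30 + 25)*(-15) = -10*(-15) = 150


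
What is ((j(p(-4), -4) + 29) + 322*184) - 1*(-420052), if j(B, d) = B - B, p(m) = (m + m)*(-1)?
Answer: 479329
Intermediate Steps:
p(m) = -2*m (p(m) = (2*m)*(-1) = -2*m)
j(B, d) = 0
((j(p(-4), -4) + 29) + 322*184) - 1*(-420052) = ((0 + 29) + 322*184) - 1*(-420052) = (29 + 59248) + 420052 = 59277 + 420052 = 479329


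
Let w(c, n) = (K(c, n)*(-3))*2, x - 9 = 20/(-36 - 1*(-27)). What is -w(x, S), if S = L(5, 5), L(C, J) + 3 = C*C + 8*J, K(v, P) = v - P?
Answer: -994/3 ≈ -331.33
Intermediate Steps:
L(C, J) = -3 + C² + 8*J (L(C, J) = -3 + (C*C + 8*J) = -3 + (C² + 8*J) = -3 + C² + 8*J)
x = 61/9 (x = 9 + 20/(-36 - 1*(-27)) = 9 + 20/(-36 + 27) = 9 + 20/(-9) = 9 + 20*(-⅑) = 9 - 20/9 = 61/9 ≈ 6.7778)
S = 62 (S = -3 + 5² + 8*5 = -3 + 25 + 40 = 62)
w(c, n) = -6*c + 6*n (w(c, n) = ((c - n)*(-3))*2 = (-3*c + 3*n)*2 = -6*c + 6*n)
-w(x, S) = -(-6*61/9 + 6*62) = -(-122/3 + 372) = -1*994/3 = -994/3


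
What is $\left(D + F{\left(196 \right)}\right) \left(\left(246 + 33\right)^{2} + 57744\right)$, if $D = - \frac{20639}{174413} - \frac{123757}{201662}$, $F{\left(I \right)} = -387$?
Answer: $- \frac{1849039695413601885}{35172474406} \approx -5.2571 \cdot 10^{7}$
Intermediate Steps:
$D = - \frac{25746931659}{35172474406}$ ($D = \left(-20639\right) \frac{1}{174413} - \frac{123757}{201662} = - \frac{20639}{174413} - \frac{123757}{201662} = - \frac{25746931659}{35172474406} \approx -0.73202$)
$\left(D + F{\left(196 \right)}\right) \left(\left(246 + 33\right)^{2} + 57744\right) = \left(- \frac{25746931659}{35172474406} - 387\right) \left(\left(246 + 33\right)^{2} + 57744\right) = - \frac{13637494526781 \left(279^{2} + 57744\right)}{35172474406} = - \frac{13637494526781 \left(77841 + 57744\right)}{35172474406} = \left(- \frac{13637494526781}{35172474406}\right) 135585 = - \frac{1849039695413601885}{35172474406}$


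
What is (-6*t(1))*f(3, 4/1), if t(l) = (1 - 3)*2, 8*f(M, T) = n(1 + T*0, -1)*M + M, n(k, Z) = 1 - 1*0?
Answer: 18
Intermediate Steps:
n(k, Z) = 1 (n(k, Z) = 1 + 0 = 1)
f(M, T) = M/4 (f(M, T) = (1*M + M)/8 = (M + M)/8 = (2*M)/8 = M/4)
t(l) = -4 (t(l) = -2*2 = -4)
(-6*t(1))*f(3, 4/1) = (-6*(-4))*((¼)*3) = 24*(¾) = 18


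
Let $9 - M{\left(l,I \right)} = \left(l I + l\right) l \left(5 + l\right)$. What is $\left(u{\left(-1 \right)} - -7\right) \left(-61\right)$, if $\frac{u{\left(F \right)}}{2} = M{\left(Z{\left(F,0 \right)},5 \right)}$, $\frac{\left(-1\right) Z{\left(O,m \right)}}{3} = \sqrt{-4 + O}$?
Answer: $-166225 + 98820 i \sqrt{5} \approx -1.6623 \cdot 10^{5} + 2.2097 \cdot 10^{5} i$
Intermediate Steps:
$Z{\left(O,m \right)} = - 3 \sqrt{-4 + O}$
$M{\left(l,I \right)} = 9 - l \left(5 + l\right) \left(l + I l\right)$ ($M{\left(l,I \right)} = 9 - \left(l I + l\right) l \left(5 + l\right) = 9 - \left(I l + l\right) l \left(5 + l\right) = 9 - \left(l + I l\right) l \left(5 + l\right) = 9 - l \left(l + I l\right) \left(5 + l\right) = 9 - l \left(5 + l\right) \left(l + I l\right)$)
$u{\left(F \right)} = 2178 - 540 F + 324 \left(-4 + F\right)^{\frac{3}{2}}$ ($u{\left(F \right)} = 2 \left(9 - \left(- 3 \sqrt{-4 + F}\right)^{3} - 5 \left(- 3 \sqrt{-4 + F}\right)^{2} - 5 \left(- 3 \sqrt{-4 + F}\right)^{3} - 25 \left(- 3 \sqrt{-4 + F}\right)^{2}\right) = 2 \left(9 - - 27 \left(-4 + F\right)^{\frac{3}{2}} - 5 \left(-36 + 9 F\right) - 5 \left(- 27 \left(-4 + F\right)^{\frac{3}{2}}\right) - 25 \left(-36 + 9 F\right)\right) = 2 \left(9 + 27 \left(-4 + F\right)^{\frac{3}{2}} - \left(-180 + 45 F\right) + 135 \left(-4 + F\right)^{\frac{3}{2}} - \left(-900 + 225 F\right)\right) = 2 \left(1089 - 270 F + 162 \left(-4 + F\right)^{\frac{3}{2}}\right) = 2178 - 540 F + 324 \left(-4 + F\right)^{\frac{3}{2}}$)
$\left(u{\left(-1 \right)} - -7\right) \left(-61\right) = \left(\left(2178 - -540 + 324 \left(-4 - 1\right)^{\frac{3}{2}}\right) - -7\right) \left(-61\right) = \left(\left(2178 + 540 + 324 \left(-5\right)^{\frac{3}{2}}\right) + 7\right) \left(-61\right) = \left(\left(2178 + 540 + 324 \left(- 5 i \sqrt{5}\right)\right) + 7\right) \left(-61\right) = \left(\left(2178 + 540 - 1620 i \sqrt{5}\right) + 7\right) \left(-61\right) = \left(\left(2718 - 1620 i \sqrt{5}\right) + 7\right) \left(-61\right) = \left(2725 - 1620 i \sqrt{5}\right) \left(-61\right) = -166225 + 98820 i \sqrt{5}$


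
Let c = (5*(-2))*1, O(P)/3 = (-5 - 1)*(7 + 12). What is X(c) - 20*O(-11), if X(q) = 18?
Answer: 6858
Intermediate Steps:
O(P) = -342 (O(P) = 3*((-5 - 1)*(7 + 12)) = 3*(-6*19) = 3*(-114) = -342)
c = -10 (c = -10*1 = -10)
X(c) - 20*O(-11) = 18 - 20*(-342) = 18 + 6840 = 6858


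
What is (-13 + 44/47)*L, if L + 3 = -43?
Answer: 26082/47 ≈ 554.94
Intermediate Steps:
L = -46 (L = -3 - 43 = -46)
(-13 + 44/47)*L = (-13 + 44/47)*(-46) = -567/47*(-46) = 26082/47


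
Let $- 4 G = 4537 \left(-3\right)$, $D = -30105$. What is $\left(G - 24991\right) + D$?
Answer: $- \frac{206773}{4} \approx -51693.0$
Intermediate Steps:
$G = \frac{13611}{4}$ ($G = - \frac{4537 \left(-3\right)}{4} = \left(- \frac{1}{4}\right) \left(-13611\right) = \frac{13611}{4} \approx 3402.8$)
$\left(G - 24991\right) + D = \left(\frac{13611}{4} - 24991\right) - 30105 = - \frac{86353}{4} - 30105 = - \frac{206773}{4}$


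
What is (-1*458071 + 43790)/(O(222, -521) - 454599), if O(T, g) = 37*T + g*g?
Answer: 59183/24992 ≈ 2.3681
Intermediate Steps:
O(T, g) = g**2 + 37*T (O(T, g) = 37*T + g**2 = g**2 + 37*T)
(-1*458071 + 43790)/(O(222, -521) - 454599) = (-1*458071 + 43790)/(((-521)**2 + 37*222) - 454599) = (-458071 + 43790)/((271441 + 8214) - 454599) = -414281/(279655 - 454599) = -414281/(-174944) = -414281*(-1/174944) = 59183/24992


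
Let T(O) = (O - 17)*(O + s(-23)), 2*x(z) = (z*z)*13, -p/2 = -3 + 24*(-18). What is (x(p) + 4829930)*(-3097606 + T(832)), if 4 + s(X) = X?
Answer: -23804390113180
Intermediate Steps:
p = 870 (p = -2*(-3 + 24*(-18)) = -2*(-3 - 432) = -2*(-435) = 870)
s(X) = -4 + X
x(z) = 13*z**2/2 (x(z) = ((z*z)*13)/2 = (z**2*13)/2 = (13*z**2)/2 = 13*z**2/2)
T(O) = (-27 + O)*(-17 + O) (T(O) = (O - 17)*(O + (-4 - 23)) = (-17 + O)*(O - 27) = (-17 + O)*(-27 + O) = (-27 + O)*(-17 + O))
(x(p) + 4829930)*(-3097606 + T(832)) = ((13/2)*870**2 + 4829930)*(-3097606 + (459 + 832**2 - 44*832)) = ((13/2)*756900 + 4829930)*(-3097606 + (459 + 692224 - 36608)) = (4919850 + 4829930)*(-3097606 + 656075) = 9749780*(-2441531) = -23804390113180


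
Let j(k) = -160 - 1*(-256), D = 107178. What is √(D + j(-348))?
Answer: √107274 ≈ 327.53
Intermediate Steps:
j(k) = 96 (j(k) = -160 + 256 = 96)
√(D + j(-348)) = √(107178 + 96) = √107274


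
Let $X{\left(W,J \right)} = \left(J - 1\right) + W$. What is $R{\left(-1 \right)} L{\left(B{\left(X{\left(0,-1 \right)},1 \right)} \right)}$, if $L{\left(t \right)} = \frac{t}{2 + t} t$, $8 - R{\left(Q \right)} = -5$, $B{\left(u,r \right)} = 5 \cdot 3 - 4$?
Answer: $121$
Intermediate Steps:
$X{\left(W,J \right)} = -1 + J + W$ ($X{\left(W,J \right)} = \left(-1 + J\right) + W = -1 + J + W$)
$B{\left(u,r \right)} = 11$ ($B{\left(u,r \right)} = 15 - 4 = 11$)
$R{\left(Q \right)} = 13$ ($R{\left(Q \right)} = 8 - -5 = 8 + 5 = 13$)
$L{\left(t \right)} = \frac{t^{2}}{2 + t}$ ($L{\left(t \right)} = \frac{t}{2 + t} t = \frac{t^{2}}{2 + t}$)
$R{\left(-1 \right)} L{\left(B{\left(X{\left(0,-1 \right)},1 \right)} \right)} = 13 \frac{11^{2}}{2 + 11} = 13 \cdot \frac{121}{13} = 121$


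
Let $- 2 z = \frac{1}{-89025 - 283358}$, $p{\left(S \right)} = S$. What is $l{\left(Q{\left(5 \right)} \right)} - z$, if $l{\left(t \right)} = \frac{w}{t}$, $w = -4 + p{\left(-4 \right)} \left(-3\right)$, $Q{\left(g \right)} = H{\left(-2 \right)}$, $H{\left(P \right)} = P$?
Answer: $- \frac{2979065}{744766} \approx -4.0$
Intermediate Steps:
$Q{\left(g \right)} = -2$
$w = 8$ ($w = -4 - -12 = -4 + 12 = 8$)
$l{\left(t \right)} = \frac{8}{t}$
$z = \frac{1}{744766}$ ($z = - \frac{1}{2 \left(-89025 - 283358\right)} = - \frac{1}{2 \left(-372383\right)} = \left(- \frac{1}{2}\right) \left(- \frac{1}{372383}\right) = \frac{1}{744766} \approx 1.3427 \cdot 10^{-6}$)
$l{\left(Q{\left(5 \right)} \right)} - z = \frac{8}{-2} - \frac{1}{744766} = 8 \left(- \frac{1}{2}\right) - \frac{1}{744766} = -4 - \frac{1}{744766} = - \frac{2979065}{744766}$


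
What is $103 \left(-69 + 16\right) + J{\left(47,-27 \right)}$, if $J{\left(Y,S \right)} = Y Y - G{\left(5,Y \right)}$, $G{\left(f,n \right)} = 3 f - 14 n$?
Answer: $-2607$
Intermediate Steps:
$G{\left(f,n \right)} = - 14 n + 3 f$
$J{\left(Y,S \right)} = -15 + Y^{2} + 14 Y$ ($J{\left(Y,S \right)} = Y Y - \left(- 14 Y + 3 \cdot 5\right) = Y^{2} - \left(- 14 Y + 15\right) = Y^{2} - \left(15 - 14 Y\right) = Y^{2} + \left(-15 + 14 Y\right) = -15 + Y^{2} + 14 Y$)
$103 \left(-69 + 16\right) + J{\left(47,-27 \right)} = 103 \left(-69 + 16\right) + \left(-15 + 47^{2} + 14 \cdot 47\right) = 103 \left(-53\right) + \left(-15 + 2209 + 658\right) = -5459 + 2852 = -2607$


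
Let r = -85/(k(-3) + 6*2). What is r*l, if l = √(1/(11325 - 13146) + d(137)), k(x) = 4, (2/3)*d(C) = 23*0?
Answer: -85*I*√1821/29136 ≈ -0.12449*I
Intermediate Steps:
d(C) = 0 (d(C) = 3*(23*0)/2 = (3/2)*0 = 0)
l = I*√1821/1821 (l = √(1/(11325 - 13146) + 0) = √(1/(-1821) + 0) = √(-1/1821 + 0) = √(-1/1821) = I*√1821/1821 ≈ 0.023434*I)
r = -85/16 (r = -85/(4 + 6*2) = -85/(4 + 12) = -85/16 ≈ -5.3125)
r*l = -85*I*√1821/29136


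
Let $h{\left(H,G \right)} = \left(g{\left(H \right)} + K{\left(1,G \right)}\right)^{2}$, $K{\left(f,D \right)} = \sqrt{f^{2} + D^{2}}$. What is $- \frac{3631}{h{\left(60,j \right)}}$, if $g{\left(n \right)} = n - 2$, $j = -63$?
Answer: $- \frac{3631}{\left(58 + \sqrt{3970}\right)^{2}} \approx -0.24797$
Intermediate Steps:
$K{\left(f,D \right)} = \sqrt{D^{2} + f^{2}}$
$g{\left(n \right)} = -2 + n$ ($g{\left(n \right)} = n - 2 = -2 + n$)
$h{\left(H,G \right)} = \left(-2 + H + \sqrt{1 + G^{2}}\right)^{2}$ ($h{\left(H,G \right)} = \left(\left(-2 + H\right) + \sqrt{G^{2} + 1^{2}}\right)^{2} = \left(\left(-2 + H\right) + \sqrt{G^{2} + 1}\right)^{2} = \left(\left(-2 + H\right) + \sqrt{1 + G^{2}}\right)^{2} = \left(-2 + H + \sqrt{1 + G^{2}}\right)^{2}$)
$- \frac{3631}{h{\left(60,j \right)}} = - \frac{3631}{\left(-2 + 60 + \sqrt{1 + \left(-63\right)^{2}}\right)^{2}} = - \frac{3631}{\left(-2 + 60 + \sqrt{1 + 3969}\right)^{2}} = - \frac{3631}{\left(-2 + 60 + \sqrt{3970}\right)^{2}} = - \frac{3631}{\left(58 + \sqrt{3970}\right)^{2}}$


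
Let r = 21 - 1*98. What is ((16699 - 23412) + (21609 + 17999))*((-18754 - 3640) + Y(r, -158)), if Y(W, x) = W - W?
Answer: -736650630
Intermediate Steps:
r = -77 (r = 21 - 98 = -77)
Y(W, x) = 0
((16699 - 23412) + (21609 + 17999))*((-18754 - 3640) + Y(r, -158)) = ((16699 - 23412) + (21609 + 17999))*((-18754 - 3640) + 0) = (-6713 + 39608)*(-22394 + 0) = 32895*(-22394) = -736650630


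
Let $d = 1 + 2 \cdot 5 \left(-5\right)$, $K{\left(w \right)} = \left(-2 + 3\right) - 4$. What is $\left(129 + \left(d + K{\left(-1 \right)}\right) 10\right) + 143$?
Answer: $-248$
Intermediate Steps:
$K{\left(w \right)} = -3$ ($K{\left(w \right)} = 1 - 4 = -3$)
$d = -49$ ($d = 1 + 2 \left(-25\right) = 1 - 50 = -49$)
$\left(129 + \left(d + K{\left(-1 \right)}\right) 10\right) + 143 = \left(129 + \left(-49 - 3\right) 10\right) + 143 = \left(129 - 520\right) + 143 = -391 + 143 = -248$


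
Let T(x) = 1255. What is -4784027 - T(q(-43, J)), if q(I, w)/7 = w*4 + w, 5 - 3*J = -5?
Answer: -4785282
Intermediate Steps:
J = 10/3 (J = 5/3 - 1/3*(-5) = 5/3 + 5/3 = 10/3 ≈ 3.3333)
q(I, w) = 35*w (q(I, w) = 7*(w*4 + w) = 7*(4*w + w) = 7*(5*w) = 35*w)
-4784027 - T(q(-43, J)) = -4784027 - 1*1255 = -4784027 - 1255 = -4785282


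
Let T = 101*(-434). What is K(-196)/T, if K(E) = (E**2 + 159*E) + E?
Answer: -504/3131 ≈ -0.16097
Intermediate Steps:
K(E) = E**2 + 160*E
T = -43834
K(-196)/T = -196*(160 - 196)/(-43834) = -196*(-36)*(-1/43834) = 7056*(-1/43834) = -504/3131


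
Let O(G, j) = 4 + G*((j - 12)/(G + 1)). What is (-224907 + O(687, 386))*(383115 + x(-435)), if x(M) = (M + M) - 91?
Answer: -14758436471551/172 ≈ -8.5805e+10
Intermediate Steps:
O(G, j) = 4 + G*(-12 + j)/(1 + G) (O(G, j) = 4 + G*((-12 + j)/(1 + G)) = 4 + G*(-12 + j)/(1 + G))
x(M) = -91 + 2*M (x(M) = 2*M - 91 = -91 + 2*M)
(-224907 + O(687, 386))*(383115 + x(-435)) = (-224907 + (4 - 8*687 + 687*386)/(1 + 687))*(383115 + (-91 + 2*(-435))) = (-224907 + (4 - 5496 + 265182)/688)*(383115 + (-91 - 870)) = (-224907 + (1/688)*259690)*(383115 - 961) = (-224907 + 129845/344)*382154 = -77238163/344*382154 = -14758436471551/172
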